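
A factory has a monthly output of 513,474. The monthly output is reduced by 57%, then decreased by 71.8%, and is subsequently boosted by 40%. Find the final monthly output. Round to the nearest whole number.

87,169

After the 57% decrease: 513,474 × 0.43 = 220793.82.
Apply the 71.8% decrease: 220793.82 × 0.282 = 62263.85724.
After the 40% increase: 62263.85724 × 1.4 = 87169.400136 ≈ 87,169.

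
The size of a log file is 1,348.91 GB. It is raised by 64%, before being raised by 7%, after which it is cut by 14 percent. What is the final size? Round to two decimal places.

2,035.68 GB

Apply the 64% increase: 1,348.91 × 1.64 = 2212.2124.
Apply the 7% increase: 2212.2124 × 1.07 = 2367.067268.
Apply the 14% decrease: 2367.067268 × 0.86 = 2035.67785048 ≈ 2,035.68.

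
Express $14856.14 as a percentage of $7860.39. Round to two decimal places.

189.00%

$14856.14 ÷ $7860.39 ≈ 189.00%.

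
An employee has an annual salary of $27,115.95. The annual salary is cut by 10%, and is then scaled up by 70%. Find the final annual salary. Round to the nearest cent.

Each change multiplies by a factor: 0.9 × 1.7 = 1.53.
$27,115.95 × 1.53 = $41487.4035 ≈ $41,487.40.

$41,487.40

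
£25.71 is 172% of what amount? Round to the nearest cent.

£25.71 ÷ 1.72 ≈ £14.95.

£14.95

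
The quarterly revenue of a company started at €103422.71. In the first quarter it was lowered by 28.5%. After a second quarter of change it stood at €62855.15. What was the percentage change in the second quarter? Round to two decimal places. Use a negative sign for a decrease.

After the first quarter: €103422.71 × 0.715 = €73947.23765.
Second-quarter multiplier: €62855.15 ÷ €73947.23765 ≈ 0.85.
That is a change of -15.00%.

-15.00%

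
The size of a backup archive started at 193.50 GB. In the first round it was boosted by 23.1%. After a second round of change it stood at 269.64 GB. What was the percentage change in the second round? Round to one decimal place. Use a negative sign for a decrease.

13.2%

After the first round: 193.50 × 1.231 = 238.1985.
Second-round multiplier: 269.64 ÷ 238.1985 ≈ 1.132.
That is a change of 13.2%.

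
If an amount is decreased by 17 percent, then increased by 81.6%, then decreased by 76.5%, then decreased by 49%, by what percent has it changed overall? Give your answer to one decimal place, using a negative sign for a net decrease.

-81.9%

The combined multiplier is 0.83 × 1.816 × 0.235 × 0.51 = 0.180647508.
That corresponds to a decrease of 81.9%.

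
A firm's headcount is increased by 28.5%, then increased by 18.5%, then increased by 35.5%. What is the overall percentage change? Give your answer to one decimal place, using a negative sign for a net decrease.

106.3%

A 28.5% increase multiplies by 1.285.
Then an 18.5% increase: 1.285 × 1.185 = 1.522725.
Then a 35.5% increase: 1.522725 × 1.355 = 2.063292375.
Overall factor 2.063292375, i.e. 106.3%.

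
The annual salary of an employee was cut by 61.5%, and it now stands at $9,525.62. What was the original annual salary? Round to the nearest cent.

$24,741.87

The overall multiplier applied was 0.385.
So the original annual salary was $9,525.62 ÷ 0.385 ≈ $24,741.87.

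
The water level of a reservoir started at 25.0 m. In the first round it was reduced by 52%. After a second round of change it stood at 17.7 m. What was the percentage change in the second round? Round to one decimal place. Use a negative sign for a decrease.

47.5%

After the first round: 25.0 × 0.48 = 12.
Second-round multiplier: 17.7 ÷ 12 ≈ 1.475.
That is a change of 47.5%.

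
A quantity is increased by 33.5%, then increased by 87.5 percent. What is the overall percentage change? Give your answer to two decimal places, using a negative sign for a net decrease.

150.31%

A 33.5% increase multiplies by 1.335.
Then an 87.5% increase: 1.335 × 1.875 = 2.503125.
Overall factor 2.503125, i.e. 150.31%.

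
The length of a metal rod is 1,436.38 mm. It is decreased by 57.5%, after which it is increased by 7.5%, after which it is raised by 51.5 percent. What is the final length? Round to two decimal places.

994.21 mm

Each change multiplies by a factor: 0.425 × 1.075 × 1.515 = 0.692165625.
1,436.38 × 0.692165625 = 994.2128604375 ≈ 994.21.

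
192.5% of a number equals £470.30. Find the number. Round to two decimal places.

£244.31

£470.30 ÷ 1.925 ≈ £244.31.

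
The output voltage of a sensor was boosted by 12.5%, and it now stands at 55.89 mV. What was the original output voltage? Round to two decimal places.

The overall multiplier applied was 1.125.
So the original output voltage was 55.89 ÷ 1.125 = 49.68 mV.

49.68 mV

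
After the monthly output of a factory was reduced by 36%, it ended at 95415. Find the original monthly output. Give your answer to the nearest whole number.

149086

The overall multiplier applied was 0.64.
So the original monthly output was 95415 ÷ 0.64 ≈ 149086.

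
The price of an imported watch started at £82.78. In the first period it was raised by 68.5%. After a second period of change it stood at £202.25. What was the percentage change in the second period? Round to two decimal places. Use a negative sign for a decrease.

After the first period: £82.78 × 1.685 = £139.4843.
Second-period multiplier: £202.25 ÷ £139.4843 ≈ 1.449984.
That is a change of 45.00%.

45.00%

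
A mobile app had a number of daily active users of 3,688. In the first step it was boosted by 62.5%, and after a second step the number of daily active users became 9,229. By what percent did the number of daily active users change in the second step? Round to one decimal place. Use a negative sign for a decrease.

After the first step: 3,688 × 1.625 = 5993.
Second-step multiplier: 9,229 ÷ 5993 ≈ 1.53996.
That is a change of 54.0%.

54.0%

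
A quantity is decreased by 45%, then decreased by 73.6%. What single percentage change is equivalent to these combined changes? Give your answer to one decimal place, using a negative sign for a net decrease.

A 45% decrease multiplies by 0.55.
Then a 73.6% decrease: 0.55 × 0.264 = 0.1452.
Overall factor 0.1452, i.e. -85.5%.

-85.5%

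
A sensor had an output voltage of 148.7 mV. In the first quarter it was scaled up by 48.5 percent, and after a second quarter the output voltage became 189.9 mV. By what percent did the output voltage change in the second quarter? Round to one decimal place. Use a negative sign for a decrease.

-14.0%

After the first quarter: 148.7 × 1.485 = 220.8195.
Second-quarter multiplier: 189.9 ÷ 220.8195 ≈ 0.85998.
That is a change of -14.0%.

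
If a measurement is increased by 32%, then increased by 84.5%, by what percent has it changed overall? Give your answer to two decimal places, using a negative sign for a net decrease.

143.54%

The combined multiplier is 1.32 × 1.845 = 2.4354.
That corresponds to an increase of 143.54%.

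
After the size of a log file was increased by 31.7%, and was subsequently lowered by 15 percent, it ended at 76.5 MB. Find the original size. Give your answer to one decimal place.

68.3 MB

Undoing the 15% decrease: 76.5 ÷ 0.85 = 90.
Undoing the 31.7% increase: 90 ÷ 1.317 ≈ 68.3 MB.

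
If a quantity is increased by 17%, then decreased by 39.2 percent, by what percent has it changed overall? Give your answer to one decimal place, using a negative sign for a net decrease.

-28.9%

A 17% increase multiplies by 1.17.
Then a 39.2% decrease: 1.17 × 0.608 = 0.71136.
Overall factor 0.71136, i.e. -28.9%.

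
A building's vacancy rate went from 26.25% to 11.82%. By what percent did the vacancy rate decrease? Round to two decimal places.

The change is 11.82 − 26.25 = -14.43 percentage points.
Relative to the original 26.25%, that is -14.43 ÷ 26.25 ≈ -54.97%.
So the vacancy rate fell by 54.97%.

54.97%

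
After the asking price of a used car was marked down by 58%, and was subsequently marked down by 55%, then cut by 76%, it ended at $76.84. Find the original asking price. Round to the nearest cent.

$1694.00

Undoing the 76% decrease: $76.84 ÷ 0.24 ≈ $320.166667.
Undoing the 55% decrease: $320.166667 ÷ 0.45 ≈ $711.481482.
Undoing the 58% decrease: $711.481482 ÷ 0.42 ≈ $1694.00.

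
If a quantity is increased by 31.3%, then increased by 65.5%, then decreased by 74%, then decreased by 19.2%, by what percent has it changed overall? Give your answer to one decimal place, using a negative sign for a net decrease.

-54.3%

The combined multiplier is 1.313 × 1.655 × 0.26 × 0.808 = 0.4565069912.
That corresponds to a decrease of 54.3%.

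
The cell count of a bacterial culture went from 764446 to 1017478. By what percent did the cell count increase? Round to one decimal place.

Change: 1017478 − 764446 = 253032.
Relative to the original: 253032 ÷ 764446 ≈ 33.1%.
So the cell count increased by 33.1%.

33.1%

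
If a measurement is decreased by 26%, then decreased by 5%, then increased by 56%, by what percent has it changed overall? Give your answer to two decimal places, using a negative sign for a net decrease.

9.67%

A 26% decrease multiplies by 0.74.
Then a 5% decrease: 0.74 × 0.95 = 0.703.
Then a 56% increase: 0.703 × 1.56 = 1.09668.
Overall factor 1.09668, i.e. 9.67%.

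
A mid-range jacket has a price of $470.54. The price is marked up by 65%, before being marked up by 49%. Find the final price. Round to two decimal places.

$1156.82

65% increase: $470.54 × 1.65 = $776.391.
49% increase: $776.391 × 1.49 = $1156.82259 ≈ $1156.82.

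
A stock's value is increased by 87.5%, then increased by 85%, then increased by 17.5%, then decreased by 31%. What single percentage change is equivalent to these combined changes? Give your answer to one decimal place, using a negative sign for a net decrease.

An 87.5% increase multiplies by 1.875.
Then an 85% increase: 1.875 × 1.85 = 3.46875.
Then a 17.5% increase: 3.46875 × 1.175 = 4.07578125.
Then a 31% decrease: 4.07578125 × 0.69 = 2.8122890625.
Overall factor 2.8122890625, i.e. 181.2%.

181.2%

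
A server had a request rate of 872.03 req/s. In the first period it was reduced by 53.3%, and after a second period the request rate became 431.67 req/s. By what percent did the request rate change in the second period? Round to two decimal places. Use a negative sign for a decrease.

After the first period: 872.03 × 0.467 = 407.23801.
Second-period multiplier: 431.67 ÷ 407.23801 ≈ 1.059994.
That is a change of 6.00%.

6.00%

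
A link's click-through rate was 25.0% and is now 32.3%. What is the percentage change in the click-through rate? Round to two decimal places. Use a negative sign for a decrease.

29.20%

The change is 32.3 − 25.0 = 7.3 percentage points.
Relative to the original 25.0%, that is 7.3 ÷ 25.0 = 29.20%.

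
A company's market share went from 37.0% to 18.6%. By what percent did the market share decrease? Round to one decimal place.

The change is 18.6 − 37.0 = -18.4 percentage points.
Relative to the original 37.0%, that is -18.4 ÷ 37.0 ≈ -49.7%.
So the market share fell by 49.7%.

49.7%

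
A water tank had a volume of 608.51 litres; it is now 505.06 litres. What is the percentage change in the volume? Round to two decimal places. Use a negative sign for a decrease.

-17.00%

Change: 505.06 − 608.51 = -103.45.
Relative to the original: -103.45 ÷ 608.51 ≈ -17.00%.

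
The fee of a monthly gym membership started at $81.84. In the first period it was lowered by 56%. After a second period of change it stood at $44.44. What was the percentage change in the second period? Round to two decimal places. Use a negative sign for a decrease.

23.41%

After the first period: $81.84 × 0.44 = $36.0096.
Second-period multiplier: $44.44 ÷ $36.0096 ≈ 1.234115.
That is a change of 23.41%.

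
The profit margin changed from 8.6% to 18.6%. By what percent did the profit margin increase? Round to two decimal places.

116.28%

The change is 18.6 − 8.6 = 10.0 percentage points.
Relative to the original 8.6%, that is 10.0 ÷ 8.6 ≈ 116.28%.
So the profit margin rose by 116.28%.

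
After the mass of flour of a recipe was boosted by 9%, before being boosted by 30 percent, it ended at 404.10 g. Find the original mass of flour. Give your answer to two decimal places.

285.18 g

Undoing the 30% increase: 404.10 ÷ 1.3 ≈ 310.846154.
Undoing the 9% increase: 310.846154 ÷ 1.09 ≈ 285.18 g.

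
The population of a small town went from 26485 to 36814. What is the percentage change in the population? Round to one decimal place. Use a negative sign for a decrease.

Change: 36814 − 26485 = 10329.
Relative to the original: 10329 ÷ 26485 ≈ 39.0%.

39.0%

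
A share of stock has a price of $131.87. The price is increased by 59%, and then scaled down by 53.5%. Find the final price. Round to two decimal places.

After the 59% increase: $131.87 × 1.59 = $209.6733.
Apply the 53.5% decrease: $209.6733 × 0.465 = $97.4980845 ≈ $97.50.

$97.50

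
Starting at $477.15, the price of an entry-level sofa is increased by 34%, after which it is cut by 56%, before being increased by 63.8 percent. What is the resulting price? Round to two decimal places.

$460.81

Each change multiplies by a factor: 1.34 × 0.44 × 1.638 = 0.9657648.
$477.15 × 0.9657648 = $460.81467432 ≈ $460.81.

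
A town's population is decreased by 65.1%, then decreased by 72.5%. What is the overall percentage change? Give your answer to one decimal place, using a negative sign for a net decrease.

A 65.1% decrease multiplies by 0.349.
Then a 72.5% decrease: 0.349 × 0.275 = 0.095975.
Overall factor 0.095975, i.e. -90.4%.

-90.4%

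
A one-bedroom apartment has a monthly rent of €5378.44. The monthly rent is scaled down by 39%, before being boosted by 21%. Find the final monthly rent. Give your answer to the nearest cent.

Each change multiplies by a factor: 0.61 × 1.21 = 0.7381.
€5378.44 × 0.7381 = €3969.826564 ≈ €3969.83.

€3969.83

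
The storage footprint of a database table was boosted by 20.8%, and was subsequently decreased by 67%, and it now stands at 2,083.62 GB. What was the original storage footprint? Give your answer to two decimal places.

The overall multiplier applied was 1.208 × 0.33 = 0.39864.
So the original storage footprint was 2,083.62 ÷ 0.39864 ≈ 5,226.82 GB.

5,226.82 GB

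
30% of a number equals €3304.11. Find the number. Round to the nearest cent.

€3304.11 ÷ 0.3 = €11013.70.

€11013.70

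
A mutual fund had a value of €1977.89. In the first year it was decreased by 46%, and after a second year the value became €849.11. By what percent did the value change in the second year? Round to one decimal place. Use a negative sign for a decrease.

After the first year: €1977.89 × 0.54 = €1068.0606.
Second-year multiplier: €849.11 ÷ €1068.0606 ≈ 0.795.
That is a change of -20.5%.

-20.5%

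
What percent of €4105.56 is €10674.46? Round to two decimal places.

€10674.46 ÷ €4105.56 ≈ 260.00%.

260.00%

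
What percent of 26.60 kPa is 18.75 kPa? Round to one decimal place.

18.75 kPa ÷ 26.60 kPa ≈ 70.5%.

70.5%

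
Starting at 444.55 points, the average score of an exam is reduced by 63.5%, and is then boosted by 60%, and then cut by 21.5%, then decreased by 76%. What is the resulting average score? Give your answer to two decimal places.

After the 63.5% decrease: 444.55 × 0.365 = 162.26075.
60% increase: 162.26075 × 1.6 = 259.6172.
After the 21.5% decrease: 259.6172 × 0.785 = 203.799502.
After the 76% decrease: 203.799502 × 0.24 = 48.91188048 ≈ 48.91.

48.91 points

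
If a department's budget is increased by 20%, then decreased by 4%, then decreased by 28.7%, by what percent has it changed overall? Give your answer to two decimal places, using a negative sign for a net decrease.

-17.86%

A 20% increase multiplies by 1.2.
Then a 4% decrease: 1.2 × 0.96 = 1.152.
Then a 28.7% decrease: 1.152 × 0.713 = 0.821376.
Overall factor 0.821376, i.e. -17.86%.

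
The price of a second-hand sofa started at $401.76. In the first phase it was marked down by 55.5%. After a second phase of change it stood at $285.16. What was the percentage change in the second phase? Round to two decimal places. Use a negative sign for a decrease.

After the first phase: $401.76 × 0.445 = $178.7832.
Second-phase multiplier: $285.16 ÷ $178.7832 ≈ 1.595004.
That is a change of 59.50%.

59.50%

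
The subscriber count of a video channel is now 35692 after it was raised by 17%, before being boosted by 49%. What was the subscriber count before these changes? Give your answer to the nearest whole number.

Undoing the 49% increase: 35692 ÷ 1.49 ≈ 23954.362416.
Undoing the 17% increase: 23954.362416 ÷ 1.17 ≈ 20474.

20474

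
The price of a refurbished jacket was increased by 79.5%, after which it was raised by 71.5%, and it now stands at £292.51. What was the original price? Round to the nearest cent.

The overall multiplier applied was 1.795 × 1.715 = 3.078425.
So the original price was £292.51 ÷ 3.078425 ≈ £95.02.

£95.02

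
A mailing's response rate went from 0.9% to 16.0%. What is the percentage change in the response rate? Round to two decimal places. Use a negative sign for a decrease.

1677.78%

The change is 16.0 − 0.9 = 15.1 percentage points.
Relative to the original 0.9%, that is 15.1 ÷ 0.9 ≈ 1677.78%.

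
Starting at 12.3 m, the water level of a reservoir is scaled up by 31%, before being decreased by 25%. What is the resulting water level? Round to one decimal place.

31% increase: 12.3 × 1.31 = 16.113.
25% decrease: 16.113 × 0.75 = 12.08475 ≈ 12.1.

12.1 m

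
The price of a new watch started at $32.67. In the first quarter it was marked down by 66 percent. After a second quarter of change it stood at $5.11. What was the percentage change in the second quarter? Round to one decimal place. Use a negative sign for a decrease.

After the first quarter: $32.67 × 0.34 = $11.1078.
Second-quarter multiplier: $5.11 ÷ $11.1078 ≈ 0.46004.
That is a change of -54.0%.

-54.0%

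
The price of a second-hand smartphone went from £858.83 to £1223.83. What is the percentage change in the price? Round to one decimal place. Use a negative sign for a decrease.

42.5%

Change: £1223.83 − £858.83 = £365.00.
Relative to the original: £365.00 ÷ £858.83 ≈ 42.5%.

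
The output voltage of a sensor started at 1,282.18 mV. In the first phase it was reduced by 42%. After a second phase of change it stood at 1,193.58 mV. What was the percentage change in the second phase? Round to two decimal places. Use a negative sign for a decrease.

After the first phase: 1,282.18 × 0.58 = 743.6644.
Second-phase multiplier: 1,193.58 ÷ 743.6644 ≈ 1.604998.
That is a change of 60.50%.

60.50%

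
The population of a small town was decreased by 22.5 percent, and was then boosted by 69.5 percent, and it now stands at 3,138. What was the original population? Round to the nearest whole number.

2,389

The overall multiplier applied was 0.775 × 1.695 = 1.313625.
So the original population was 3,138 ÷ 1.313625 ≈ 2,389.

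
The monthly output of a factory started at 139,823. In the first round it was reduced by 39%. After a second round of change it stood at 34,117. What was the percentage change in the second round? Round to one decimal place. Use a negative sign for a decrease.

After the first round: 139,823 × 0.61 = 85292.03.
Second-round multiplier: 34,117 ÷ 85292.03 ≈ 0.4.
That is a change of -60.0%.

-60.0%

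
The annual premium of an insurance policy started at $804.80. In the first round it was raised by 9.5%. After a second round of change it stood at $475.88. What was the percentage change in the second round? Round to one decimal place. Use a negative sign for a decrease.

After the first round: $804.80 × 1.095 = $881.256.
Second-round multiplier: $475.88 ÷ $881.256 ≈ 0.54.
That is a change of -46.0%.

-46.0%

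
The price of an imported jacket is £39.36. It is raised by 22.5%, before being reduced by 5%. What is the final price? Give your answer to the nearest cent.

£45.81

After the 22.5% increase: £39.36 × 1.225 = £48.216.
After the 5% decrease: £48.216 × 0.95 = £45.8052 ≈ £45.81.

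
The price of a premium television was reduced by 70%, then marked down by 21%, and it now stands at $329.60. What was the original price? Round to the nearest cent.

The overall multiplier applied was 0.3 × 0.79 = 0.237.
So the original price was $329.60 ÷ 0.237 ≈ $1,390.72.

$1,390.72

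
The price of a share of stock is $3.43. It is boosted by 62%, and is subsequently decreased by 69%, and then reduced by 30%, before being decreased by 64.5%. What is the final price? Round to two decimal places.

62% increase: $3.43 × 1.62 = $5.5566.
Apply the 69% decrease: $5.5566 × 0.31 = $1.722546.
After the 30% decrease: $1.722546 × 0.7 = $1.2057822.
After the 64.5% decrease: $1.2057822 × 0.355 = $0.428052681 ≈ $0.43.

$0.43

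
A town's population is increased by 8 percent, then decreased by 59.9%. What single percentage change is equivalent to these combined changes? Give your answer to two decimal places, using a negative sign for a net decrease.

An 8% increase multiplies by 1.08.
Then a 59.9% decrease: 1.08 × 0.401 = 0.43308.
Overall factor 0.43308, i.e. -56.69%.

-56.69%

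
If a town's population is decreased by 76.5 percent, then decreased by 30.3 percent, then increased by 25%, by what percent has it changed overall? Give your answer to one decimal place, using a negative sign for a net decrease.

-79.5%

The combined multiplier is 0.235 × 0.697 × 1.25 = 0.20474375.
That corresponds to a decrease of 79.5%.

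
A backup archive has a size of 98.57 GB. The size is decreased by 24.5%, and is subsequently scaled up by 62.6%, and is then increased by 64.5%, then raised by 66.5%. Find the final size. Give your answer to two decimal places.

331.43 GB

Each change multiplies by a factor: 0.755 × 1.626 × 1.645 × 1.665 = 3.36238649775.
98.57 × 3.36238649775 = 331.4304370832175 ≈ 331.43.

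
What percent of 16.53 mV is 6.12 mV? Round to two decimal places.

37.02%

6.12 mV ÷ 16.53 mV ≈ 37.02%.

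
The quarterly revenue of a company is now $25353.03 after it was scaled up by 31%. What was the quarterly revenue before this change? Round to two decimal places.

$19353.46

The overall multiplier applied was 1.31.
So the original quarterly revenue was $25353.03 ÷ 1.31 ≈ $19353.46.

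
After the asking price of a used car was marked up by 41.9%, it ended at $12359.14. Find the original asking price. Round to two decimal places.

$8709.75

The overall multiplier applied was 1.419.
So the original asking price was $12359.14 ÷ 1.419 ≈ $8709.75.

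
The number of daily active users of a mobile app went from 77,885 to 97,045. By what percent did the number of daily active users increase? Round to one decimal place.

Change: 97,045 − 77,885 = 19,160.
Relative to the original: 19,160 ÷ 77,885 ≈ 24.6%.
So the number of daily active users increased by 24.6%.

24.6%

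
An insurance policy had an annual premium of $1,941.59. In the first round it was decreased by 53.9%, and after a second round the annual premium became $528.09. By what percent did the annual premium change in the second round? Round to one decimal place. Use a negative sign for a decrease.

After the first round: $1,941.59 × 0.461 = $895.07299.
Second-round multiplier: $528.09 ÷ $895.07299 ≈ 0.59.
That is a change of -41.0%.

-41.0%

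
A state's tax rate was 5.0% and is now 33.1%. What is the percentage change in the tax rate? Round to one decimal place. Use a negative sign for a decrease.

The change is 33.1 − 5.0 = 28.1 percentage points.
Relative to the original 5.0%, that is 28.1 ÷ 5.0 = 562.0%.

562.0%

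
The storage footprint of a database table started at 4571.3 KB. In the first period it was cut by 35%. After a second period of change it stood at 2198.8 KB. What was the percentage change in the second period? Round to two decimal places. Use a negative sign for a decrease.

-26.00%

After the first period: 4571.3 × 0.65 = 2971.345.
Second-period multiplier: 2198.8 ÷ 2971.345 ≈ 0.740002.
That is a change of -26.00%.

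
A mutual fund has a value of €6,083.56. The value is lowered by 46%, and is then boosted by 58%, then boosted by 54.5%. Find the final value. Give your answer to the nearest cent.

€8,019.31

Each change multiplies by a factor: 0.54 × 1.58 × 1.545 = 1.318194.
€6,083.56 × 1.318194 = €8019.31229064 ≈ €8,019.31.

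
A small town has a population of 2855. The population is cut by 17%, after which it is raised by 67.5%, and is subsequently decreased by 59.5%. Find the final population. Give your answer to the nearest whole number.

1608

Apply the 17% decrease: 2855 × 0.83 = 2369.65.
67.5% increase: 2369.65 × 1.675 = 3969.16375.
Apply the 59.5% decrease: 3969.16375 × 0.405 = 1607.51131875 ≈ 1608.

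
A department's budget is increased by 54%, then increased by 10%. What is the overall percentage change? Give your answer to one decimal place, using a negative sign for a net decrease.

The combined multiplier is 1.54 × 1.1 = 1.694.
That corresponds to an increase of 69.4%.

69.4%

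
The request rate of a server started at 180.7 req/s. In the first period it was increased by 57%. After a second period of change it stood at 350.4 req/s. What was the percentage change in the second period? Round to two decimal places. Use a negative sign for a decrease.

After the first period: 180.7 × 1.57 = 283.699.
Second-period multiplier: 350.4 ÷ 283.699 ≈ 1.235112.
That is a change of 23.51%.

23.51%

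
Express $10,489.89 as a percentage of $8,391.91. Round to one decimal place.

125.0%

$10,489.89 ÷ $8,391.91 ≈ 125.0%.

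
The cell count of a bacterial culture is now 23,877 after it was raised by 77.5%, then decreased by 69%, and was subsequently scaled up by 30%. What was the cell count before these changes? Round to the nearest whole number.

33,379

Undoing the 30% increase: 23,877 ÷ 1.3 ≈ 18366.923077.
Undoing the 69% decrease: 18366.923077 ÷ 0.31 ≈ 59248.138958.
Undoing the 77.5% increase: 59248.138958 ÷ 1.775 ≈ 33,379.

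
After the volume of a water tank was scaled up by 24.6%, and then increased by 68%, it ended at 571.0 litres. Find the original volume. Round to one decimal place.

272.8 litres

Undoing the 68% increase: 571.0 ÷ 1.68 ≈ 339.880952.
Undoing the 24.6% increase: 339.880952 ÷ 1.246 ≈ 272.8 litres.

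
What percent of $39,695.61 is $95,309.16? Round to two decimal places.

$95,309.16 ÷ $39,695.61 ≈ 240.10%.

240.10%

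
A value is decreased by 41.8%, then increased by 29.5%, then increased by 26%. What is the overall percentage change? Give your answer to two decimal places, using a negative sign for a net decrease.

The combined multiplier is 0.582 × 1.295 × 1.26 = 0.9496494.
That corresponds to a decrease of 5.04%.

-5.04%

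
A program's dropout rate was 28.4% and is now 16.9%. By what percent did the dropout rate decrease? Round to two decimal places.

The change is 16.9 − 28.4 = -11.5 percentage points.
Relative to the original 28.4%, that is -11.5 ÷ 28.4 ≈ -40.49%.
So the dropout rate fell by 40.49%.

40.49%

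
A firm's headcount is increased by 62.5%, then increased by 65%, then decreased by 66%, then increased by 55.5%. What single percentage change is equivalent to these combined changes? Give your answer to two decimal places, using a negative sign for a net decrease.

The combined multiplier is 1.625 × 1.65 × 0.34 × 1.555 = 1.417576875.
That corresponds to an increase of 41.76%.

41.76%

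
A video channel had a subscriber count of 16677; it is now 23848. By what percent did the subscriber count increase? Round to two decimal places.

Change: 23848 − 16677 = 7171.
Relative to the original: 7171 ÷ 16677 ≈ 43.00%.
So the subscriber count increased by 43.00%.

43.00%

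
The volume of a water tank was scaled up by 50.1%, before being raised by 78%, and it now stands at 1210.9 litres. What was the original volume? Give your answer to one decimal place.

453.2 litres

Undoing the 78% increase: 1210.9 ÷ 1.78 ≈ 680.280899.
Undoing the 50.1% increase: 680.280899 ÷ 1.501 ≈ 453.2 litres.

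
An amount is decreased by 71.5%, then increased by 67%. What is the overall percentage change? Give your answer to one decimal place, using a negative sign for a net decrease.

-52.4%

The combined multiplier is 0.285 × 1.67 = 0.47595.
That corresponds to a decrease of 52.4%.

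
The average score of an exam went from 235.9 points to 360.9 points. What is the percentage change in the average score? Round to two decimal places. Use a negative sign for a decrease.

Change: 360.9 − 235.9 = 125.0.
Relative to the original: 125.0 ÷ 235.9 ≈ 52.99%.

52.99%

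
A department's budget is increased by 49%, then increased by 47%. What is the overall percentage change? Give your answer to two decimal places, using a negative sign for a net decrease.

The combined multiplier is 1.49 × 1.47 = 2.1903.
That corresponds to an increase of 119.03%.

119.03%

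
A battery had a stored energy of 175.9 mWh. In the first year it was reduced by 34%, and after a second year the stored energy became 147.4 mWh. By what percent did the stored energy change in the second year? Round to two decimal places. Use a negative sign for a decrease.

After the first year: 175.9 × 0.66 = 116.094.
Second-year multiplier: 147.4 ÷ 116.094 ≈ 1.269661.
That is a change of 26.97%.

26.97%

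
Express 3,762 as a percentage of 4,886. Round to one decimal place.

3,762 ÷ 4,886 ≈ 77.0%.

77.0%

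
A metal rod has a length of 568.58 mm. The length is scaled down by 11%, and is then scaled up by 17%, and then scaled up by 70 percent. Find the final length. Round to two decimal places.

1006.51 mm

Apply the 11% decrease: 568.58 × 0.89 = 506.0362.
17% increase: 506.0362 × 1.17 = 592.062354.
Apply the 70% increase: 592.062354 × 1.7 = 1006.5060018 ≈ 1006.51.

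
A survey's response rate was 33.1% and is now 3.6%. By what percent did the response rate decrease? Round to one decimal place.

89.1%

The change is 3.6 − 33.1 = -29.5 percentage points.
Relative to the original 33.1%, that is -29.5 ÷ 33.1 ≈ -89.1%.
So the response rate fell by 89.1%.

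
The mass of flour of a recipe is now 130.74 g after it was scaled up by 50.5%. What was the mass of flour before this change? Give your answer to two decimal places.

The overall multiplier applied was 1.505.
So the original mass of flour was 130.74 ÷ 1.505 ≈ 86.87 g.

86.87 g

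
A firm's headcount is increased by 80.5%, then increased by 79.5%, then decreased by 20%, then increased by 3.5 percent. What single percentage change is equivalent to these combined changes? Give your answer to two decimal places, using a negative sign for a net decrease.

168.27%

An 80.5% increase multiplies by 1.805.
Then a 79.5% increase: 1.805 × 1.795 = 3.239975.
Then a 20% decrease: 3.239975 × 0.8 = 2.59198.
Then a 3.5% increase: 2.59198 × 1.035 = 2.6826993.
Overall factor 2.6826993, i.e. 168.27%.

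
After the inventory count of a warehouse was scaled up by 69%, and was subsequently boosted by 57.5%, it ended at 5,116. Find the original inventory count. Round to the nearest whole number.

The overall multiplier applied was 1.69 × 1.575 = 2.66175.
So the original inventory count was 5,116 ÷ 2.66175 ≈ 1,922.

1,922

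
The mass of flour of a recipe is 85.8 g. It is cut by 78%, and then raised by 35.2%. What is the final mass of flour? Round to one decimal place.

25.5 g

Each change multiplies by a factor: 0.22 × 1.352 = 0.29744.
85.8 × 0.29744 = 25.520352 ≈ 25.5.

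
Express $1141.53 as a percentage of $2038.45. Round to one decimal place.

56.0%

$1141.53 ÷ $2038.45 ≈ 56.0%.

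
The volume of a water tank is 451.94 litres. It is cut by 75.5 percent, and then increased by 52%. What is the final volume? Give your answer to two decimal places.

168.30 litres

Apply the 75.5% decrease: 451.94 × 0.245 = 110.7253.
After the 52% increase: 110.7253 × 1.52 = 168.302456 ≈ 168.30.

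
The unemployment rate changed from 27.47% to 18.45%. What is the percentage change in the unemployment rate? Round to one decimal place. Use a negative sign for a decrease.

-32.8%

The change is 18.45 − 27.47 = -9.02 percentage points.
Relative to the original 27.47%, that is -9.02 ÷ 27.47 ≈ -32.8%.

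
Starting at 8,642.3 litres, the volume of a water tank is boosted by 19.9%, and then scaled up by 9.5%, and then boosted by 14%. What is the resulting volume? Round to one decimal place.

19.9% increase: 8,642.3 × 1.199 = 10362.1177.
9.5% increase: 10362.1177 × 1.095 = 11346.5188815.
After the 14% increase: 11346.5188815 × 1.14 = 12935.03152491 ≈ 12,935.0.

12,935.0 litres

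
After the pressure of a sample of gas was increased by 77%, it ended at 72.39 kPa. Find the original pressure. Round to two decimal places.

40.90 kPa

The overall multiplier applied was 1.77.
So the original pressure was 72.39 ÷ 1.77 ≈ 40.90 kPa.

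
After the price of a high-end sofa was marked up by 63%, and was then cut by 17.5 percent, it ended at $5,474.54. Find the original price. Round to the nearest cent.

$4,071.05

Undoing the 17.5% decrease: $5,474.54 ÷ 0.825 ≈ $6635.806061.
Undoing the 63% increase: $6635.806061 ÷ 1.63 ≈ $4,071.05.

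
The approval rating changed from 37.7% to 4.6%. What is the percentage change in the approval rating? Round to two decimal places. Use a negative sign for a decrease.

-87.80%

The change is 4.6 − 37.7 = -33.1 percentage points.
Relative to the original 37.7%, that is -33.1 ÷ 37.7 ≈ -87.80%.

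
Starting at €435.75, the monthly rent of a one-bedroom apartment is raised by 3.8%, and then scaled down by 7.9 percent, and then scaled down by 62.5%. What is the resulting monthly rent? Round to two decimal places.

€156.22

After the 3.8% increase: €435.75 × 1.038 = €452.3085.
After the 7.9% decrease: €452.3085 × 0.921 = €416.5761285.
Apply the 62.5% decrease: €416.5761285 × 0.375 = €156.2160481875 ≈ €156.22.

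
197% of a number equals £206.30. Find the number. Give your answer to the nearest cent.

£206.30 ÷ 1.97 ≈ £104.72.

£104.72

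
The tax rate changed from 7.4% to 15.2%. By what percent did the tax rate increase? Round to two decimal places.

105.41%

The change is 15.2 − 7.4 = 7.8 percentage points.
Relative to the original 7.4%, that is 7.8 ÷ 7.4 ≈ 105.41%.
So the tax rate rose by 105.41%.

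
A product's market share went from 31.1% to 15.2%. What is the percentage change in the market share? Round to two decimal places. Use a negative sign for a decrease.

-51.13%

The change is 15.2 − 31.1 = -15.9 percentage points.
Relative to the original 31.1%, that is -15.9 ÷ 31.1 ≈ -51.13%.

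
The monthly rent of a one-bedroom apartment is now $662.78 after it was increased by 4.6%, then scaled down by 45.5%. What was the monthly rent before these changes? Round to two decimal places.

The overall multiplier applied was 1.046 × 0.545 = 0.57007.
So the original monthly rent was $662.78 ÷ 0.57007 ≈ $1162.63.

$1162.63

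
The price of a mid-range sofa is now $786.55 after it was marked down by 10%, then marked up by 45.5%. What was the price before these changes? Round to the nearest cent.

$600.65

The overall multiplier applied was 0.9 × 1.455 = 1.3095.
So the original price was $786.55 ÷ 1.3095 ≈ $600.65.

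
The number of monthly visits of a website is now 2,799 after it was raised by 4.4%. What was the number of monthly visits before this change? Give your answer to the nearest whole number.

2,681

The overall multiplier applied was 1.044.
So the original number of monthly visits was 2,799 ÷ 1.044 ≈ 2,681.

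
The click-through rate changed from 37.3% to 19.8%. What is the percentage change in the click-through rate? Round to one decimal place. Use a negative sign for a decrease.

-46.9%

The change is 19.8 − 37.3 = -17.5 percentage points.
Relative to the original 37.3%, that is -17.5 ÷ 37.3 ≈ -46.9%.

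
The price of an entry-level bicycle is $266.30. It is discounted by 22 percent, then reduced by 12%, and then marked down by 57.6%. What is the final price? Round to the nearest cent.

Each change multiplies by a factor: 0.78 × 0.88 × 0.424 = 0.2910336.
$266.30 × 0.2910336 = $77.50224768 ≈ $77.50.

$77.50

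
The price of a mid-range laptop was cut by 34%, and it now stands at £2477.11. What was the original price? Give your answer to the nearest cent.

The overall multiplier applied was 0.66.
So the original price was £2477.11 ÷ 0.66 ≈ £3753.20.

£3753.20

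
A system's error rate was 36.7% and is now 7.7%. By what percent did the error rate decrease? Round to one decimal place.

The change is 7.7 − 36.7 = -29.0 percentage points.
Relative to the original 36.7%, that is -29.0 ÷ 36.7 ≈ -79.0%.
So the error rate fell by 79.0%.

79.0%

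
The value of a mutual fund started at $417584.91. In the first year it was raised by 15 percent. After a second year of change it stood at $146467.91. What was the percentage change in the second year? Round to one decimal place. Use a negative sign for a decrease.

After the first year: $417584.91 × 1.15 = $480222.6465.
Second-year multiplier: $146467.91 ÷ $480222.6465 ≈ 0.305.
That is a change of -69.5%.

-69.5%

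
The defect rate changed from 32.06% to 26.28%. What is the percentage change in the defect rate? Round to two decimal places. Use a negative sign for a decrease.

The change is 26.28 − 32.06 = -5.78 percentage points.
Relative to the original 32.06%, that is -5.78 ÷ 32.06 ≈ -18.03%.

-18.03%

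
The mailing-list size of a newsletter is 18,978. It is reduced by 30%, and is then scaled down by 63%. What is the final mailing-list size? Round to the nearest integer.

4,915

Apply the 30% decrease: 18,978 × 0.7 = 13284.6.
Apply the 63% decrease: 13284.6 × 0.37 = 4915.302 ≈ 4,915.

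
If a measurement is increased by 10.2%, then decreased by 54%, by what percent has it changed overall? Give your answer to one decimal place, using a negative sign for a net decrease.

The combined multiplier is 1.102 × 0.46 = 0.50692.
That corresponds to a decrease of 49.3%.

-49.3%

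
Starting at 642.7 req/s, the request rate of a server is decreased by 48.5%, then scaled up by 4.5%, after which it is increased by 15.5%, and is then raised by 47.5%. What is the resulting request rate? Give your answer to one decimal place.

589.3 req/s

After the 48.5% decrease: 642.7 × 0.515 = 330.9905.
Apply the 4.5% increase: 330.9905 × 1.045 = 345.8850725.
Apply the 15.5% increase: 345.8850725 × 1.155 = 399.4972587375.
Apply the 47.5% increase: 399.4972587375 × 1.475 = 589.2584566378125 ≈ 589.3.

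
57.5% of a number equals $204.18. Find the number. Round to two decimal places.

$355.10

$204.18 ÷ 0.575 ≈ $355.10.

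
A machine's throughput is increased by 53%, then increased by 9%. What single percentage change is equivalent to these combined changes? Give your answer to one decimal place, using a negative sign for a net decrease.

A 53% increase multiplies by 1.53.
Then a 9% increase: 1.53 × 1.09 = 1.6677.
Overall factor 1.6677, i.e. 66.8%.

66.8%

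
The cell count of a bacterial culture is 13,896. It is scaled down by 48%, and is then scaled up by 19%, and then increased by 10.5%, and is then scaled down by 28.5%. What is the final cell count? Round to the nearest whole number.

After the 48% decrease: 13,896 × 0.52 = 7225.92.
19% increase: 7225.92 × 1.19 = 8598.8448.
After the 10.5% increase: 8598.8448 × 1.105 = 9501.723504.
Apply the 28.5% decrease: 9501.723504 × 0.715 = 6793.73230536 ≈ 6,794.

6,794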